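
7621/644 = 11 + 537/644 = 11.83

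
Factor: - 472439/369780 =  - 2^( - 2 )*3^( - 1 )*5^(  -  1)*11^1*29^1*1481^1*6163^( - 1 )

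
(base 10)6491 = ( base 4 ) 1211123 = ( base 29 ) 7KO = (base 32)6AR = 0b1100101011011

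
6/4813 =6/4813  =  0.00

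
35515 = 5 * 7103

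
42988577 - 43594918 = - 606341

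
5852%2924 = 4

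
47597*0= 0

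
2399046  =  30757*78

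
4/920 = 1/230 = 0.00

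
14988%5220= 4548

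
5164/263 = 19+ 167/263 = 19.63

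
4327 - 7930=-3603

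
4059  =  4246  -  187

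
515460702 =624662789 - 109202087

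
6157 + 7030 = 13187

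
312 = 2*156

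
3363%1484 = 395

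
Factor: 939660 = 2^2*3^1*5^1*15661^1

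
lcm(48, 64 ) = 192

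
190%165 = 25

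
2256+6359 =8615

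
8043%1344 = 1323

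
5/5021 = 5/5021 = 0.00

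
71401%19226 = 13723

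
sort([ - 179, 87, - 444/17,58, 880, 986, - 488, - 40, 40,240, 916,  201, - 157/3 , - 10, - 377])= [ - 488, - 377, - 179, - 157/3,-40, - 444/17, - 10,40, 58,87, 201  ,  240, 880,916, 986]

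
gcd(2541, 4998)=21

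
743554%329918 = 83718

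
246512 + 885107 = 1131619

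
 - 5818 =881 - 6699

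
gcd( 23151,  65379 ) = 3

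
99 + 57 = 156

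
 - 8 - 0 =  - 8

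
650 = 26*25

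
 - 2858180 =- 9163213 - -6305033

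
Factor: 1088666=2^1*229^1*2377^1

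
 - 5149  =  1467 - 6616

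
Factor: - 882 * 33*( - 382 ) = 2^2 * 3^3*7^2 * 11^1*191^1 = 11118492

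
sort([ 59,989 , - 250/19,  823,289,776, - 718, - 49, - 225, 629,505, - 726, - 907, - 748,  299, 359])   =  [ - 907, - 748 , - 726,-718, - 225 , - 49, - 250/19,59 , 289,  299, 359,  505, 629,776,  823 , 989] 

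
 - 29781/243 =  -1103/9 = - 122.56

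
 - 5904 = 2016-7920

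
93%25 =18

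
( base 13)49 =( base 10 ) 61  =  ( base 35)1Q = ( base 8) 75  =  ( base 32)1t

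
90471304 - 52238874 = 38232430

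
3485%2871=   614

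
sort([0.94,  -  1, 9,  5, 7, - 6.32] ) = [- 6.32,  -  1,0.94,5, 7, 9 ] 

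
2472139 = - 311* ( - 7949 )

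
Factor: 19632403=7^1*1499^1*1871^1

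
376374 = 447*842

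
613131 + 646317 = 1259448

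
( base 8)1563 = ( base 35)p8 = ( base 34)PX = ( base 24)1cj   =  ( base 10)883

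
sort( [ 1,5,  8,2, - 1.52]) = [ - 1.52, 1, 2,5, 8 ] 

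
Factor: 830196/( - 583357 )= - 2^2*3^3 * 19^( - 1 )*7687^1*30703^( - 1)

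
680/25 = 27+1/5 = 27.20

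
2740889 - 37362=2703527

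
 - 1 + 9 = 8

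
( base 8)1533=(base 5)11414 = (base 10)859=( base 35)OJ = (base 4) 31123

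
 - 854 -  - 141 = -713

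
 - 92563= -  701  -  91862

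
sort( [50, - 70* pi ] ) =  [-70*pi,  50] 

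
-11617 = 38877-50494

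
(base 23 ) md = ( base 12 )373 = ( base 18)1AF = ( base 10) 519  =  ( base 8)1007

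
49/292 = 49/292= 0.17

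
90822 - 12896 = 77926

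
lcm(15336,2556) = 15336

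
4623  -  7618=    - 2995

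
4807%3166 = 1641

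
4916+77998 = 82914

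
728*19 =13832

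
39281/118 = 39281/118 = 332.89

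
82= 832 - 750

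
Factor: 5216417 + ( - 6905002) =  - 5^1*41^1*8237^1  =  - 1688585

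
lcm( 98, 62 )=3038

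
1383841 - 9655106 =  -  8271265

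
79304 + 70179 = 149483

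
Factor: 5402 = 2^1*37^1*73^1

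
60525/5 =12105 = 12105.00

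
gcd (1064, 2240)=56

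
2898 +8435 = 11333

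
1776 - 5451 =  - 3675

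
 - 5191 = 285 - 5476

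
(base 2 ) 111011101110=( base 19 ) ab3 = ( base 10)3822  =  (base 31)3u9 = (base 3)12020120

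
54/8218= 27/4109= 0.01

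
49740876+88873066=138613942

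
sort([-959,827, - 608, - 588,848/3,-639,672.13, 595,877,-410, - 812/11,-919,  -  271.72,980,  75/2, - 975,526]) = [ -975, - 959,-919, -639, - 608, - 588, - 410 ,-271.72,-812/11,  75/2,848/3,526, 595, 672.13,827,877, 980 ] 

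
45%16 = 13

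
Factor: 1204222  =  2^1*602111^1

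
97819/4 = 97819/4 = 24454.75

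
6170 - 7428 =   -  1258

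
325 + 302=627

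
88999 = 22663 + 66336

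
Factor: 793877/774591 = 3^( - 1 )*7^1 * 19^1*47^1 * 127^1 * 258197^ (-1)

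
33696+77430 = 111126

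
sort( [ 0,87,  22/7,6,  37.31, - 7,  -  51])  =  [-51, - 7, 0, 22/7, 6,37.31,87]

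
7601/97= 78 + 35/97 = 78.36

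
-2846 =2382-5228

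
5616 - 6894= - 1278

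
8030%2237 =1319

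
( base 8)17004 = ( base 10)7684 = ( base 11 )5856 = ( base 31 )7UR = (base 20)J44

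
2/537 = 2/537 = 0.00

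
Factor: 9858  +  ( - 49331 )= - 39473 =- 7^1*5639^1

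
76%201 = 76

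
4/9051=4/9051  =  0.00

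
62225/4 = 15556+1/4 = 15556.25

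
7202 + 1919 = 9121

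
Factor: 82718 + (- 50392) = 2^1*7^1*2309^1 = 32326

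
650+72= 722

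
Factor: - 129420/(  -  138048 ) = 2^ (-4)*3^1 *5^1= 15/16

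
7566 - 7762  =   - 196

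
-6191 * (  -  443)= 2742613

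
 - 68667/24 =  - 2862+ 7/8 = - 2861.12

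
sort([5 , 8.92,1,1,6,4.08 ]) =[ 1,  1,4.08 , 5,6, 8.92 ]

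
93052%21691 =6288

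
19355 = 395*49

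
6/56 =3/28=0.11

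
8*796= 6368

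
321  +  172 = 493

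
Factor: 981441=3^2*109049^1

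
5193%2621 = 2572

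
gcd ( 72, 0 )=72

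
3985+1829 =5814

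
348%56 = 12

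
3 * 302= 906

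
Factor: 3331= 3331^1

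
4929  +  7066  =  11995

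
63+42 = 105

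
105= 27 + 78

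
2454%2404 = 50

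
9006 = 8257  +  749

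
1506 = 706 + 800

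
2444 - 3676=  -1232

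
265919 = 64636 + 201283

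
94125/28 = 94125/28 = 3361.61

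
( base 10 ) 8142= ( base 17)1B2G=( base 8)17716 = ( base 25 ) D0H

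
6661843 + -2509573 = 4152270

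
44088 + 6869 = 50957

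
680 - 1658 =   -  978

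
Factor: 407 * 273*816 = 2^4*3^2*7^1*11^1*13^1*17^1*37^1 = 90666576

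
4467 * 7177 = 32059659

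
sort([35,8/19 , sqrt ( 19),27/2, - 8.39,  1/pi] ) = [ - 8.39,1/pi,8/19,sqrt ( 19 ),27/2,35 ]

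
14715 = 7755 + 6960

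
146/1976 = 73/988 =0.07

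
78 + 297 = 375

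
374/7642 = 187/3821= 0.05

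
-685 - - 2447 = 1762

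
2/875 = 2/875 = 0.00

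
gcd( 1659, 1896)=237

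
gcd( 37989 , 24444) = 63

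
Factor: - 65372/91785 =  - 2^2*3^( - 1)*5^(  -  1 ) * 29^( - 1)*59^1 * 211^( - 1 )*277^1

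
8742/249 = 35  +  9/83 = 35.11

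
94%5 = 4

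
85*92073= 7826205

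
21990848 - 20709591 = 1281257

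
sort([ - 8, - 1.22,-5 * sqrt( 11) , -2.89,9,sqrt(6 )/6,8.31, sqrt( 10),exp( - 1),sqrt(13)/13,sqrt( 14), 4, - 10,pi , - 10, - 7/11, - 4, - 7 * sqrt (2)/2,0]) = [ - 5*sqrt( 11 ), - 10, - 10, - 8, - 7 * sqrt(2 ) /2, - 4,-2.89,-1.22, - 7/11, 0,  sqrt( 13)/13 , exp( - 1) , sqrt( 6)/6,pi,sqrt(10), sqrt( 14),4,8.31,  9 ]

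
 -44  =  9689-9733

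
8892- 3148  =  5744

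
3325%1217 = 891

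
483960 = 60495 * 8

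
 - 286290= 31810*( - 9 )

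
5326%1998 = 1330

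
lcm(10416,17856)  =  124992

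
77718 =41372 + 36346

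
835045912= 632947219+202098693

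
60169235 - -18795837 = 78965072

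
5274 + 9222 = 14496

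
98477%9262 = 5857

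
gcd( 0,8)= 8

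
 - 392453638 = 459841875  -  852295513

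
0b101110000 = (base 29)CK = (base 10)368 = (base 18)128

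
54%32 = 22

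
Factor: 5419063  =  13^1*416851^1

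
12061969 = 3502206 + 8559763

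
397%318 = 79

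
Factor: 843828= 2^2*3^1*19^1*3701^1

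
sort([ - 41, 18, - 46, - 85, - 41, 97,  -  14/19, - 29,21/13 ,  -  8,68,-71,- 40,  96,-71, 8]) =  [ -85, -71,-71,-46, - 41, -41, - 40, - 29, - 8, - 14/19,21/13, 8 , 18, 68,96, 97 ]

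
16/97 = 16/97 = 0.16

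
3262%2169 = 1093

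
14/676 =7/338 =0.02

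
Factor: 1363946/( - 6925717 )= - 2^1 * 23^1*149^1 * 199^1 * 6925717^( - 1 ) 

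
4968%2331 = 306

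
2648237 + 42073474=44721711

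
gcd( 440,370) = 10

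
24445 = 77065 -52620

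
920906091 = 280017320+640888771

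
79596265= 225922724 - 146326459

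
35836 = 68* 527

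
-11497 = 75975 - 87472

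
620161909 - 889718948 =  - 269557039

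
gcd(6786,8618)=2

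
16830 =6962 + 9868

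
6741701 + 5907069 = 12648770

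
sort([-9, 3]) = [  -  9 , 3 ] 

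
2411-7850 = -5439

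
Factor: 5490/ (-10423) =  - 2^1*3^2*5^1*7^( - 1 )*61^1*1489^( - 1)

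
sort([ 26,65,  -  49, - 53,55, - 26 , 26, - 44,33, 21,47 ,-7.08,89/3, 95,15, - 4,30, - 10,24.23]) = [ - 53 , - 49 ,- 44,  -  26, - 10 , - 7.08, - 4,15,21, 24.23, 26,26,89/3,30, 33,47, 55,65, 95 ] 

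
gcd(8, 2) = 2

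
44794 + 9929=54723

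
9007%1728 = 367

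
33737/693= 48 + 43/63= 48.68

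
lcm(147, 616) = 12936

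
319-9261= - 8942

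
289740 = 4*72435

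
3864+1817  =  5681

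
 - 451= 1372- 1823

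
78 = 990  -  912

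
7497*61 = 457317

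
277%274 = 3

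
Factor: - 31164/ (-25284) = 53/43 = 43^( - 1 )*53^1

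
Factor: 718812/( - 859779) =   -  2^2*41^1*487^1*95531^ (  -  1) = -79868/95531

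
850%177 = 142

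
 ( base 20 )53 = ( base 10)103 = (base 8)147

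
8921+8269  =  17190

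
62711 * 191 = 11977801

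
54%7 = 5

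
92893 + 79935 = 172828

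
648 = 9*72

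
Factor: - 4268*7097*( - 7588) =229840489648 = 2^4* 7^1 * 11^1*47^1*97^1*151^1*271^1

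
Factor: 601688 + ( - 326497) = 275191 = 7^1 * 39313^1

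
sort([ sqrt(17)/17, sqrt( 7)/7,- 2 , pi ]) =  [ - 2, sqrt(17 ) /17,sqrt(7)/7,pi] 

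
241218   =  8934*27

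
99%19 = 4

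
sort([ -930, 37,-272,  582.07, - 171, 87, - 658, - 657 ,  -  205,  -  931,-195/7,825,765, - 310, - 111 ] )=[ - 931,-930, - 658,-657, - 310,-272, - 205, - 171, - 111, - 195/7, 37,87, 582.07,765,825 ] 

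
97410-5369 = 92041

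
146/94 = 1+26/47  =  1.55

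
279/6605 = 279/6605=0.04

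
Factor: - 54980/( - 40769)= 2^2*5^1 * 59^(  -  1) * 691^( - 1)*2749^1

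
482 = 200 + 282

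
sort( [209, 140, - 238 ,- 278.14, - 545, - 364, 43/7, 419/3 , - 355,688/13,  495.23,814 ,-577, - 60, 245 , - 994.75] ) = [ - 994.75, - 577,-545, - 364, - 355,-278.14, - 238, - 60, 43/7 , 688/13,419/3, 140,209 , 245,  495.23 , 814] 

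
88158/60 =14693/10= 1469.30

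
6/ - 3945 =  - 1 + 1313/1315 = - 0.00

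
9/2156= 9/2156 = 0.00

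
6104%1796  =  716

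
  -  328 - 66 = - 394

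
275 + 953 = 1228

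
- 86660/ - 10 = 8666/1  =  8666.00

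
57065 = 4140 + 52925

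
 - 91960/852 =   -  108  +  14/213 = - 107.93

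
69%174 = 69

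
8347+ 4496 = 12843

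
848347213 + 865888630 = 1714235843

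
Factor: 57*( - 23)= - 3^1*19^1*23^1= - 1311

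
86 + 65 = 151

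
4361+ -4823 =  - 462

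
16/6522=8/3261 = 0.00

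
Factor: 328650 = 2^1*3^1*5^2  *  7^1*313^1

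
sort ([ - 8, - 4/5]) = [ - 8,  -  4/5 ] 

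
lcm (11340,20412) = 102060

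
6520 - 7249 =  - 729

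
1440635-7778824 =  - 6338189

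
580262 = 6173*94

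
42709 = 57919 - 15210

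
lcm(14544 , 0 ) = 0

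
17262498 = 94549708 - 77287210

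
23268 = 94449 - 71181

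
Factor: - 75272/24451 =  - 2^3*7^(-2)*97^2 *499^(  -  1) 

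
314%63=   62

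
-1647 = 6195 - 7842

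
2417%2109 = 308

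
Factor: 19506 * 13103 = 255587118 = 2^1*3^1*3251^1*13103^1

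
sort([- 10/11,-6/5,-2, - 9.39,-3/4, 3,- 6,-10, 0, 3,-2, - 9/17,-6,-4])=[ - 10, - 9.39, - 6, - 6, - 4, - 2, - 2, - 6/5, - 10/11,-3/4, - 9/17  ,  0, 3,3]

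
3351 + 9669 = 13020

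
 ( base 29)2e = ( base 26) 2K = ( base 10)72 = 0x48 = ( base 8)110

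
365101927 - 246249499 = 118852428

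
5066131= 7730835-2664704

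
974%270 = 164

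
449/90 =449/90 = 4.99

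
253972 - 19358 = 234614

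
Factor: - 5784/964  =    -  2^1 * 3^1 =- 6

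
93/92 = 93/92 = 1.01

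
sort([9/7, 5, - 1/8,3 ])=[- 1/8,9/7, 3, 5]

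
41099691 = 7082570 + 34017121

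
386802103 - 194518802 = 192283301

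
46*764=35144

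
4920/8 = 615 = 615.00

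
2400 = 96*25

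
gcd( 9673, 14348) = 17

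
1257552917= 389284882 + 868268035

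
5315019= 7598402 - 2283383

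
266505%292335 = 266505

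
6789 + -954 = 5835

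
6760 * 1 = 6760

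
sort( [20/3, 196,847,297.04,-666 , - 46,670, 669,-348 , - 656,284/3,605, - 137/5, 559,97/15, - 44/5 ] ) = [ - 666,-656, -348, - 46,-137/5, - 44/5,97/15, 20/3,284/3  ,  196,297.04,559,605,669,670,847] 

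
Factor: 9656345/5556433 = 5^1*17^( - 1 )*31^1*461^( - 1 )*709^( - 1)*62299^1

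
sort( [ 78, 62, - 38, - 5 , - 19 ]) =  [ - 38, -19, - 5, 62, 78]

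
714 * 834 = 595476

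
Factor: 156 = 2^2*3^1*13^1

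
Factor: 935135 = 5^1*187027^1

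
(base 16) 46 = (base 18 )3g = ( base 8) 106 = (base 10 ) 70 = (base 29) 2C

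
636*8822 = 5610792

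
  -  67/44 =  - 2 + 21/44 =- 1.52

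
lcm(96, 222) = 3552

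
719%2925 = 719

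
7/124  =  7/124 =0.06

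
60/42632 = 15/10658 = 0.00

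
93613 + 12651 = 106264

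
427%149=129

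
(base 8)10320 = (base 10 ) 4304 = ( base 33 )3VE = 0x10D0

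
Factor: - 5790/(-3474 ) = 5/3 = 3^( -1)*5^1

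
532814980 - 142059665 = 390755315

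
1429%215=139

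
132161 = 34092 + 98069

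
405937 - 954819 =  - 548882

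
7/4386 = 7/4386 = 0.00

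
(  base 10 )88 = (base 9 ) 107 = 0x58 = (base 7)154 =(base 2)1011000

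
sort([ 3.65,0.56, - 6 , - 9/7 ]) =[ - 6, - 9/7,  0.56, 3.65] 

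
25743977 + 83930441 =109674418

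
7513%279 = 259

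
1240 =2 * 620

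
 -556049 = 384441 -940490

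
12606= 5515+7091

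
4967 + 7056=12023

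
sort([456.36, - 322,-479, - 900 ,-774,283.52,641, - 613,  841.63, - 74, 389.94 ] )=[-900, - 774, - 613,-479,  -  322, - 74,283.52 , 389.94,456.36,641,841.63 ] 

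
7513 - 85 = 7428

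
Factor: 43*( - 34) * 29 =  - 42398 = - 2^1*17^1*29^1 * 43^1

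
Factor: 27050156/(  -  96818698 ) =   -  2^1 * 7^2* 29^1*4759^1 *48409349^( - 1 ) = - 13525078/48409349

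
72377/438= 165+ 107/438 = 165.24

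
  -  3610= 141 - 3751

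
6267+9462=15729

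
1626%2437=1626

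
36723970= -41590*( - 883)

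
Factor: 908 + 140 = 2^3*131^1=1048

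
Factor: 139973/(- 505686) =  - 2^( - 1 ) * 3^( - 1)*19^1*53^1*139^1*271^ ( - 1 )*  311^(-1)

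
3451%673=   86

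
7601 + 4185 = 11786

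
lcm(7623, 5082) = 15246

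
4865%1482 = 419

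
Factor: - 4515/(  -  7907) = 3^1*5^1*7^1*43^1*7907^(-1)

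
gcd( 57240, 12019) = 1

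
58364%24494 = 9376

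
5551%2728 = 95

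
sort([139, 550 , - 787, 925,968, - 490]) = [  -  787, - 490,  139,550,925,968] 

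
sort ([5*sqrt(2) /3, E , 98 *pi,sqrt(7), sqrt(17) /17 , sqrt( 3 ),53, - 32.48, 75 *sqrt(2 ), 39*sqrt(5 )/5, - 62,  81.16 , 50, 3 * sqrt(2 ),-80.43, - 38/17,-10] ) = [ - 80.43,-62, - 32.48,-10, - 38/17,sqrt( 17)/17, sqrt(3),5* sqrt(2)/3,sqrt(  7) , E,  3 * sqrt( 2),39*sqrt ( 5 ) /5 , 50 , 53, 81.16,75*sqrt( 2) , 98*pi] 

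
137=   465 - 328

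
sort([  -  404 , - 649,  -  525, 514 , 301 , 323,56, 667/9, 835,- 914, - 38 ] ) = [ - 914, -649, - 525, -404,-38,56, 667/9, 301 , 323,514 , 835]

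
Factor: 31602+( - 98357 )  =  -5^1 * 13^2*79^1  =  - 66755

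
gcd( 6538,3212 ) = 2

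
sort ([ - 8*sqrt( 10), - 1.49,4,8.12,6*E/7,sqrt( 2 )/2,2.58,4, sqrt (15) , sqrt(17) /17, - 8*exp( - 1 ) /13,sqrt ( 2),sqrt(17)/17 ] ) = [ - 8 * sqrt( 10 ) , - 1.49,-8*exp(  -  1 ) /13,  sqrt(17 )/17,sqrt(17)/17,sqrt(2 )/2  ,  sqrt( 2 ), 6*E/7,2.58,sqrt(15 ), 4,4,8.12 ] 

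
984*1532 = 1507488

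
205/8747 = 205/8747 = 0.02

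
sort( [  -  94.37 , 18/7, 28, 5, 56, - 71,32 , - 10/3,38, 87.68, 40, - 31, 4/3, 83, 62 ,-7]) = [ - 94.37,  -  71, - 31,  -  7, - 10/3, 4/3, 18/7,5, 28, 32, 38, 40, 56,62, 83,87.68]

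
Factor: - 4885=-5^1*977^1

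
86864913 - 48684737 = 38180176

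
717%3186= 717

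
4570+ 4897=9467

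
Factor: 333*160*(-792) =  -42197760 =-  2^8*3^4*5^1*11^1*37^1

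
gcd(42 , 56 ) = 14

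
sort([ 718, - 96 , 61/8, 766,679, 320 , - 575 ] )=[ - 575, - 96,61/8,320,679,718, 766]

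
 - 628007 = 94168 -722175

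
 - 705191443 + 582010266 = - 123181177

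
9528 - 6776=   2752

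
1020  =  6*170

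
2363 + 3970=6333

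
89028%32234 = 24560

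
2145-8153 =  - 6008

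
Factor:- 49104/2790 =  - 2^3 * 5^( - 1)* 11^1= - 88/5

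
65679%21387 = 1518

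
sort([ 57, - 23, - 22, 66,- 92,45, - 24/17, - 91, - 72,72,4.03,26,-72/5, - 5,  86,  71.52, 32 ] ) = [- 92, - 91,-72 , - 23, - 22, - 72/5, - 5 , - 24/17,4.03,26, 32 , 45,57, 66, 71.52 , 72 , 86 ] 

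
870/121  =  870/121 = 7.19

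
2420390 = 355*6818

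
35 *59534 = 2083690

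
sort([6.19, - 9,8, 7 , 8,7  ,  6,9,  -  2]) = [-9, - 2,6,6.19, 7,  7, 8,8,  9]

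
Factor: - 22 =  - 2^1*11^1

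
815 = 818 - 3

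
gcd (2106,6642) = 162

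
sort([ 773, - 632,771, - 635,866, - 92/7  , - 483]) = [- 635, - 632, - 483, - 92/7,771,773,  866 ]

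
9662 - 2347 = 7315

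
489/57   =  8+11/19  =  8.58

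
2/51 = 2/51 = 0.04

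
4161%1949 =263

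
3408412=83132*41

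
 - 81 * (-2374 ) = 192294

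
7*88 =616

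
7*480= 3360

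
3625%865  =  165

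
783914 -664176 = 119738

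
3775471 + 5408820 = 9184291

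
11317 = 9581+1736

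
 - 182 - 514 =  - 696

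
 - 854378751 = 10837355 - 865216106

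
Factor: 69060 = 2^2*3^1*5^1*1151^1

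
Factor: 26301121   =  7^1*11^1*23^1 *14851^1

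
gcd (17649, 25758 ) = 477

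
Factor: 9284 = 2^2*11^1*211^1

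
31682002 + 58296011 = 89978013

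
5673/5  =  1134 + 3/5 =1134.60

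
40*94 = 3760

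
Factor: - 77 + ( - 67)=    - 2^4*3^2 = - 144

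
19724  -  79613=- 59889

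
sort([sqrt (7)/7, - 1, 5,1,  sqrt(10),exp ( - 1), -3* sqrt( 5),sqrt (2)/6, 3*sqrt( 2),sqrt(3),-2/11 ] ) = [ - 3*sqrt( 5 ), - 1, - 2/11,sqrt (2 )/6,exp(-1 ),sqrt(7 ) /7,1,sqrt( 3 ), sqrt(10 ),  3* sqrt( 2), 5 ] 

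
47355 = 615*77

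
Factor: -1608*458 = -736464 = - 2^4*3^1*67^1*229^1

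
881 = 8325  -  7444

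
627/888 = 209/296 = 0.71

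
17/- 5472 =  - 17/5472  =  - 0.00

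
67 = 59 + 8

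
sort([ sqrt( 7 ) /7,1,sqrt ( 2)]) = [ sqrt (7 ) /7,1,sqrt( 2 ) ]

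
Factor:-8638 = -2^1 * 7^1 * 617^1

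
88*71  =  6248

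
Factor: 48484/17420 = 5^(-1)*13^ (  -  1 )* 17^1*23^1*31^1*67^ ( - 1) = 12121/4355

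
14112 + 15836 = 29948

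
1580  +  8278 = 9858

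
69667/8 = 8708 + 3/8 = 8708.38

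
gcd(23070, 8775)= 15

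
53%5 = 3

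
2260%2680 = 2260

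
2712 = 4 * 678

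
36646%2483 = 1884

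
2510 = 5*502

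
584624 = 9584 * 61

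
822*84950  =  69828900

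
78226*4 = 312904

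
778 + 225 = 1003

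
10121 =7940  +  2181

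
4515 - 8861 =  - 4346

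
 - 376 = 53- 429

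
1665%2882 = 1665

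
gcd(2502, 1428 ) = 6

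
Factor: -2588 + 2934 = 346 = 2^1 * 173^1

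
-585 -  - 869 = 284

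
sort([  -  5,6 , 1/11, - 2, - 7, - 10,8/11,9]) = [ - 10, -7, - 5,-2,1/11,8/11, 6,9] 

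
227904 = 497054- 269150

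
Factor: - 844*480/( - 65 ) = 81024/13 = 2^7 * 3^1*13^ ( -1)*211^1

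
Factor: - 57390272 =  -2^6*896723^1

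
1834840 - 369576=1465264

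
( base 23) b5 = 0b100000010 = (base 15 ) 123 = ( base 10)258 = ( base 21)c6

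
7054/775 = 7054/775 =9.10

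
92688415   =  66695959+25992456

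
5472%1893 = 1686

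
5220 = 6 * 870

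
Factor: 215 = 5^1*43^1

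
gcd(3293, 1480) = 37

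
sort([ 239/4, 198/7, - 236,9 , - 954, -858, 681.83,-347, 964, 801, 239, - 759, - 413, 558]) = [ - 954, - 858, - 759, - 413,  -  347, - 236,9, 198/7 , 239/4, 239, 558, 681.83 , 801,964]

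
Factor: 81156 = 2^2*3^1*6763^1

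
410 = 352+58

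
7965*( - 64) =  - 509760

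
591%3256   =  591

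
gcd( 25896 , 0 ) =25896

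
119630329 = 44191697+75438632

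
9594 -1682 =7912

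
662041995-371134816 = 290907179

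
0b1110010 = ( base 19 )60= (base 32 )3i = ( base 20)5E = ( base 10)114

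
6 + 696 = 702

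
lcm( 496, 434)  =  3472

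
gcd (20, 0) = 20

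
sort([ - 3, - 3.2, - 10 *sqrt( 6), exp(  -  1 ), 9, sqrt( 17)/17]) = [  -  10*sqrt( 6 ), - 3.2, - 3,sqrt(17 ) /17, exp( - 1 ), 9 ]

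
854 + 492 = 1346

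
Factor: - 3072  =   - 2^10*3^1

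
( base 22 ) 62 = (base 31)4a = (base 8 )206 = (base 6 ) 342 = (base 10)134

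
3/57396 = 1/19132 = 0.00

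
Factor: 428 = 2^2 * 107^1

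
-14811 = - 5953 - 8858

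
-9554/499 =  - 9554/499 = - 19.15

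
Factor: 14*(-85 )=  - 2^1*5^1*7^1*17^1=- 1190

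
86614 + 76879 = 163493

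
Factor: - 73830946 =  - 2^1 * 7^2*613^1*1229^1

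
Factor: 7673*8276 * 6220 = 2^4*5^1*  311^1*2069^1*7673^1 = 394980872560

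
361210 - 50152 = 311058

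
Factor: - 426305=- 5^1*11^1*23^1*337^1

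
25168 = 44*572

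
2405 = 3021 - 616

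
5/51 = 5/51  =  0.10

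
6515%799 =123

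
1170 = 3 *390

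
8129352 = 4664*1743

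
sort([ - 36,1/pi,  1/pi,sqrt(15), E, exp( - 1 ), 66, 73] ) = [ - 36,1/pi,1/pi,exp( - 1),E,sqrt(15 ), 66,73] 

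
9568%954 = 28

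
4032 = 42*96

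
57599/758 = 57599/758 = 75.99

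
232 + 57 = 289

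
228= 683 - 455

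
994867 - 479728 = 515139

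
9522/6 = 1587 = 1587.00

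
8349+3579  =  11928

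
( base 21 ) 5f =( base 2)1111000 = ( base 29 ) 44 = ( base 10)120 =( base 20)60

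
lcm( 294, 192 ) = 9408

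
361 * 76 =27436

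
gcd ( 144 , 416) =16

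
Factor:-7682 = -2^1*23^1*167^1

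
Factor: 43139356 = 2^2*13^1*29^1 * 28607^1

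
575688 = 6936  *83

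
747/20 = 37 + 7/20 = 37.35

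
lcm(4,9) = 36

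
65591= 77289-11698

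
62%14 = 6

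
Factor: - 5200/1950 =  -8/3  =  -  2^3*3^( - 1)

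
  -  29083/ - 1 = 29083 + 0/1 = 29083.00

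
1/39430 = 1/39430 = 0.00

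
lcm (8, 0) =0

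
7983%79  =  4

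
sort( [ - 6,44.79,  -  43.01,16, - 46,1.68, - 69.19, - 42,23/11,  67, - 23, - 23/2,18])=[ - 69.19, - 46, - 43.01, - 42, -23,-23/2, - 6,1.68,23/11 , 16 , 18,44.79,67]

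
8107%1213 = 829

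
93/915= 31/305=0.10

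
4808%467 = 138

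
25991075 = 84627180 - 58636105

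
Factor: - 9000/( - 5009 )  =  2^3*3^2  *  5^3*5009^(-1 ) 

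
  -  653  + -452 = -1105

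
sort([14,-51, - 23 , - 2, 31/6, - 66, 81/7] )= [ - 66, - 51, - 23, - 2, 31/6, 81/7, 14 ] 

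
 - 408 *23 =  -9384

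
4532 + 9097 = 13629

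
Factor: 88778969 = 127^1*349^1*2003^1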